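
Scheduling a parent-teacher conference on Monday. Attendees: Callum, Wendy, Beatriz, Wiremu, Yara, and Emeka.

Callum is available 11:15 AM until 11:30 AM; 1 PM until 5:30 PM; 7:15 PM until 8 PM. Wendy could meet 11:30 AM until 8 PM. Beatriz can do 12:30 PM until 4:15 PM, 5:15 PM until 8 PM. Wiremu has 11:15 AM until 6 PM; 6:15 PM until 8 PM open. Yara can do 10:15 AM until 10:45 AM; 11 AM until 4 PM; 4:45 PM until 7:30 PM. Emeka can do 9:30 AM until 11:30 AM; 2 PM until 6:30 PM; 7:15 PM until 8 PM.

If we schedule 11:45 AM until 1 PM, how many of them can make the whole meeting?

Wendy, Wiremu, and Yara can make the full 11:45-13:00 slot — that's 3.

3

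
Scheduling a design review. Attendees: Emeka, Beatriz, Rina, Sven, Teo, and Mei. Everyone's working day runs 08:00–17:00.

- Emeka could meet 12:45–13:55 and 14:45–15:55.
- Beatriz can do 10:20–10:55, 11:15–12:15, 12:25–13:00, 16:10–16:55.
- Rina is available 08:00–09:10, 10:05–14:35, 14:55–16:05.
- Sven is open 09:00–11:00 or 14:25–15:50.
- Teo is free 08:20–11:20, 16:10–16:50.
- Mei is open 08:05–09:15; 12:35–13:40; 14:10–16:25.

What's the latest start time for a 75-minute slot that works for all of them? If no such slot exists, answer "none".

none

Emeka ∩ Beatriz: 12:45-13:00.
Emeka ∩ Beatriz ∩ Rina: 12:45-13:00.
Emeka ∩ Beatriz ∩ Rina ∩ Sven: ∅.
Emeka ∩ Beatriz ∩ Rina ∩ Sven ∩ Teo: ∅.
Emeka ∩ Beatriz ∩ Rina ∩ Sven ∩ Teo ∩ Mei: ∅.
There is no time when everyone is free.
No common window is at least 75 minutes long.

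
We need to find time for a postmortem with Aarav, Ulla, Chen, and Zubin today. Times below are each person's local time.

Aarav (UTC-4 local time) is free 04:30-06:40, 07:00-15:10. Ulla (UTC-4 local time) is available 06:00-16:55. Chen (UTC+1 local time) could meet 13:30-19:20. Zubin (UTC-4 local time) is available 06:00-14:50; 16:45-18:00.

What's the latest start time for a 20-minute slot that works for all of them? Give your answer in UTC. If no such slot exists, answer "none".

18:00

Aarav in UTC: 08:30-10:40, 11:00-19:10 (add 4h to convert from UTC-4).
Ulla in UTC: 10:00-20:55 (add 4h to convert from UTC-4).
Chen in UTC: 12:30-18:20 (subtract 1h to convert from UTC+1).
Zubin in UTC: 10:00-18:50, 20:45-22:00 (add 4h to convert from UTC-4).
Aarav ∩ Ulla: 10:00-10:40, 11:00-19:10.
Aarav ∩ Ulla ∩ Chen: 12:30-18:20.
Aarav ∩ Ulla ∩ Chen ∩ Zubin: 12:30-18:20.
The last common window of at least 20 minutes is 12:30-18:20; a 20-minute meeting can start as late as 18:00 and still end by 18:20.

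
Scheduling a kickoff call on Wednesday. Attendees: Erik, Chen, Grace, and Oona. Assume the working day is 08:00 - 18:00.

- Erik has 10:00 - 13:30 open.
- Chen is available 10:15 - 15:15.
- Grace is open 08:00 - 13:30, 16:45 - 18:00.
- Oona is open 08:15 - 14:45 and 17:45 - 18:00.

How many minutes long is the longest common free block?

195

Erik ∩ Chen: 10:15-13:30.
Erik ∩ Chen ∩ Grace: 10:15-13:30.
Erik ∩ Chen ∩ Grace ∩ Oona: 10:15-13:30.
So the common availability across everyone is 10:15-13:30.
The longest is 10:15-13:30 at 195 minutes.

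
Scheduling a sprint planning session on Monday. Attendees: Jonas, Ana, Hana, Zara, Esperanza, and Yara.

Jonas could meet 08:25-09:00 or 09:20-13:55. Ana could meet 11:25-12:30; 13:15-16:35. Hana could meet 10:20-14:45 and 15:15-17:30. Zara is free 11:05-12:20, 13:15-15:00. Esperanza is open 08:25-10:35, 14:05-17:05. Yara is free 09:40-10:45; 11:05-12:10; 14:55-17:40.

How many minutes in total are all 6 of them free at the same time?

0

Jonas ∩ Ana: 11:25-12:30, 13:15-13:55.
Jonas ∩ Ana ∩ Hana: 11:25-12:30, 13:15-13:55.
Jonas ∩ Ana ∩ Hana ∩ Zara: 11:25-12:20, 13:15-13:55.
Jonas ∩ Ana ∩ Hana ∩ Zara ∩ Esperanza: ∅.
Jonas ∩ Ana ∩ Hana ∩ Zara ∩ Esperanza ∩ Yara: ∅.
There is no time when everyone is free.
There is no common window, so the total is 0 minutes.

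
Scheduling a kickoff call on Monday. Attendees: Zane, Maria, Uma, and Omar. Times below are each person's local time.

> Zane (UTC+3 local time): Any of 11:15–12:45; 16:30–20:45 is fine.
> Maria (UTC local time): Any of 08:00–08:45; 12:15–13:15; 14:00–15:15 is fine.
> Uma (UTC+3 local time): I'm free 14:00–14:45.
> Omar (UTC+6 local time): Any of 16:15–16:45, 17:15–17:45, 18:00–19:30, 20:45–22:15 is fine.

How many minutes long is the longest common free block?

Zane in UTC: 08:15-09:45, 13:30-17:45 (subtract 3h to convert from UTC+3).
Maria in UTC: 08:00-08:45, 12:15-13:15, 14:00-15:15.
Uma in UTC: 11:00-11:45 (subtract 3h to convert from UTC+3).
Omar in UTC: 10:15-10:45, 11:15-11:45, 12:00-13:30, 14:45-16:15 (subtract 6h to convert from UTC+6).
Zane ∩ Maria: 08:15-08:45, 14:00-15:15.
Zane ∩ Maria ∩ Uma: ∅.
Zane ∩ Maria ∩ Uma ∩ Omar: ∅.
There is no time when everyone is free.
No common window exists, so the longest block is 0 minutes.

0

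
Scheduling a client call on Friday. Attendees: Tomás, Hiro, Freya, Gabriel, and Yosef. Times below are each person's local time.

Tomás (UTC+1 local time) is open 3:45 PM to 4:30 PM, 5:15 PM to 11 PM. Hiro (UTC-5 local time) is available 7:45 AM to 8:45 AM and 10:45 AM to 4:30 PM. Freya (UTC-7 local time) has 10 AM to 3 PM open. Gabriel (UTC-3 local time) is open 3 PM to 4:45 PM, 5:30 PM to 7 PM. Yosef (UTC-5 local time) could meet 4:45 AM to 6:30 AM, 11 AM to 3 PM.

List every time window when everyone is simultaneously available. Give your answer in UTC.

18:00-19:45

Tomás in UTC: 14:45-15:30, 16:15-22:00 (subtract 1h to convert from UTC+1).
Hiro in UTC: 12:45-13:45, 15:45-21:30 (add 5h to convert from UTC-5).
Freya in UTC: 17:00-22:00 (add 7h to convert from UTC-7).
Gabriel in UTC: 18:00-19:45, 20:30-22:00 (add 3h to convert from UTC-3).
Yosef in UTC: 09:45-11:30, 16:00-20:00 (add 5h to convert from UTC-5).
Tomás ∩ Hiro: 16:15-21:30.
Tomás ∩ Hiro ∩ Freya: 17:00-21:30.
Tomás ∩ Hiro ∩ Freya ∩ Gabriel: 18:00-19:45, 20:30-21:30.
Tomás ∩ Hiro ∩ Freya ∩ Gabriel ∩ Yosef: 18:00-19:45.
Those are the intersection windows.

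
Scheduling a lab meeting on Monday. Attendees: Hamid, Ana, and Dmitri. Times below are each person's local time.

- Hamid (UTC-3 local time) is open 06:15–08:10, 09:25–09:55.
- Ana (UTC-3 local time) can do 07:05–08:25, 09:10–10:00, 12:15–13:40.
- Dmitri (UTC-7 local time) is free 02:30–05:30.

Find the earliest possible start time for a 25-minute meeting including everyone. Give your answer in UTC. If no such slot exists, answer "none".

Hamid in UTC: 09:15-11:10, 12:25-12:55 (add 3h to convert from UTC-3).
Ana in UTC: 10:05-11:25, 12:10-13:00, 15:15-16:40 (add 3h to convert from UTC-3).
Dmitri in UTC: 09:30-12:30 (add 7h to convert from UTC-7).
Hamid ∩ Ana: 10:05-11:10, 12:25-12:55.
Hamid ∩ Ana ∩ Dmitri: 10:05-11:10, 12:25-12:30.
So the common availability across everyone is 10:05-11:10, 12:25-12:30.
The first common window of at least 25 minutes is 10:05-11:10, so the earliest start is 10:05.

10:05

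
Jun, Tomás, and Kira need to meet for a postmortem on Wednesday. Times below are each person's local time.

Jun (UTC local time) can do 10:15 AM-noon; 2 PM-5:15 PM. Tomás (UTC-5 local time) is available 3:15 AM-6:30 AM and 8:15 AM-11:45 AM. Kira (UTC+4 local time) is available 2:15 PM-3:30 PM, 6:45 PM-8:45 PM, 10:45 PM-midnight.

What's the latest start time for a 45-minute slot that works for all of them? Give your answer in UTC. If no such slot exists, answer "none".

Jun in UTC: 10:15-12:00, 14:00-17:15.
Tomás in UTC: 08:15-11:30, 13:15-16:45 (add 5h to convert from UTC-5).
Kira in UTC: 10:15-11:30, 14:45-16:45, 18:45-20:00 (subtract 4h to convert from UTC+4).
Jun ∩ Tomás: 10:15-11:30, 14:00-16:45.
Jun ∩ Tomás ∩ Kira: 10:15-11:30, 14:45-16:45.
So the common availability across everyone is 10:15-11:30, 14:45-16:45.
The last common window of at least 45 minutes is 14:45-16:45; a 45-minute meeting can start as late as 16:00 and still end by 16:45.

16:00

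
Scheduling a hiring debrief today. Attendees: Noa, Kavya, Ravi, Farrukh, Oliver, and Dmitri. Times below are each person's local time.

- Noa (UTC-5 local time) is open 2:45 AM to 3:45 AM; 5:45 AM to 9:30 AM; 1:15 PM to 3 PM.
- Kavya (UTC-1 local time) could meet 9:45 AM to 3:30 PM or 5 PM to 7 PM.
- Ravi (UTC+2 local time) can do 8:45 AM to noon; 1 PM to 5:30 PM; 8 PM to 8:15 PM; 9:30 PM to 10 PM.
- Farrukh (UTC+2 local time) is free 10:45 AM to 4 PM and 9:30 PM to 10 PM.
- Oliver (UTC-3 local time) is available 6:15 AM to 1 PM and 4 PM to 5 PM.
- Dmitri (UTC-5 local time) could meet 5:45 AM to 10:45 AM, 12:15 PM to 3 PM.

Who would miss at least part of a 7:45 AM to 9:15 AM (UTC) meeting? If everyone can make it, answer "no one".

Noa in UTC: 07:45-08:45, 10:45-14:30, 18:15-20:00 (add 5h to convert from UTC-5).
Kavya in UTC: 10:45-16:30, 18:00-20:00 (add 1h to convert from UTC-1).
Ravi in UTC: 06:45-10:00, 11:00-15:30, 18:00-18:15, 19:30-20:00 (subtract 2h to convert from UTC+2).
Farrukh in UTC: 08:45-14:00, 19:30-20:00 (subtract 2h to convert from UTC+2).
Oliver in UTC: 09:15-16:00, 19:00-20:00 (add 3h to convert from UTC-3).
Dmitri in UTC: 10:45-15:45, 17:15-20:00 (add 5h to convert from UTC-5).
Noa: not fully free for 07:45-09:15. Kavya: not fully free for 07:45-09:15. Ravi: free for 07:45-09:15. Farrukh: not fully free for 07:45-09:15. Oliver: not fully free for 07:45-09:15. Dmitri: not fully free for 07:45-09:15.

Dmitri, Farrukh, Kavya, Noa, Oliver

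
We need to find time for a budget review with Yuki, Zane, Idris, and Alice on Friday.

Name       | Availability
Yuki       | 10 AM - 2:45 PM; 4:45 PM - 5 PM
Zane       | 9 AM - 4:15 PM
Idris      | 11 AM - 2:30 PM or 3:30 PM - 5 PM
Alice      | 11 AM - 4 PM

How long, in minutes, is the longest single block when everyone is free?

Yuki ∩ Zane: 10:00-14:45.
Yuki ∩ Zane ∩ Idris: 11:00-14:30.
Yuki ∩ Zane ∩ Idris ∩ Alice: 11:00-14:30.
So the common availability across everyone is 11:00-14:30.
The longest is 11:00-14:30 at 210 minutes.

210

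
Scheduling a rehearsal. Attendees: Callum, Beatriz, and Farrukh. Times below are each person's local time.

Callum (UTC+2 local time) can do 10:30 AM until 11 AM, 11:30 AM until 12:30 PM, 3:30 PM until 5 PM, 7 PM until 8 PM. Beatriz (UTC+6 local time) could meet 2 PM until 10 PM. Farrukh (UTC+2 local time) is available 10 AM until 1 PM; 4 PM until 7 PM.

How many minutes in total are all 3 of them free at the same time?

Callum in UTC: 08:30-09:00, 09:30-10:30, 13:30-15:00, 17:00-18:00 (subtract 2h to convert from UTC+2).
Beatriz in UTC: 08:00-16:00 (subtract 6h to convert from UTC+6).
Farrukh in UTC: 08:00-11:00, 14:00-17:00 (subtract 2h to convert from UTC+2).
Callum ∩ Beatriz: 08:30-09:00, 09:30-10:30, 13:30-15:00.
Callum ∩ Beatriz ∩ Farrukh: 08:30-09:00, 09:30-10:30, 14:00-15:00.
Those are the intersection windows.
Summing the common windows: 30 + 60 + 60 = 150 minutes.

150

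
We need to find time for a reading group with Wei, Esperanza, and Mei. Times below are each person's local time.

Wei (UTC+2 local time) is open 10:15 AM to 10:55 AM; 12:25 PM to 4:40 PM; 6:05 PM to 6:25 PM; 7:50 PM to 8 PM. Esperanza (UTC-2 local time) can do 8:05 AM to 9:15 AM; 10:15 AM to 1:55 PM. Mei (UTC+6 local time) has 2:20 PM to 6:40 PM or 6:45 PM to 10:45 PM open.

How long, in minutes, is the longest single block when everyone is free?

115

Wei in UTC: 08:15-08:55, 10:25-14:40, 16:05-16:25, 17:50-18:00 (subtract 2h to convert from UTC+2).
Esperanza in UTC: 10:05-11:15, 12:15-15:55 (add 2h to convert from UTC-2).
Mei in UTC: 08:20-12:40, 12:45-16:45 (subtract 6h to convert from UTC+6).
Wei ∩ Esperanza: 10:25-11:15, 12:15-14:40.
Wei ∩ Esperanza ∩ Mei: 10:25-11:15, 12:15-12:40, 12:45-14:40.
The longest is 12:45-14:40 at 115 minutes.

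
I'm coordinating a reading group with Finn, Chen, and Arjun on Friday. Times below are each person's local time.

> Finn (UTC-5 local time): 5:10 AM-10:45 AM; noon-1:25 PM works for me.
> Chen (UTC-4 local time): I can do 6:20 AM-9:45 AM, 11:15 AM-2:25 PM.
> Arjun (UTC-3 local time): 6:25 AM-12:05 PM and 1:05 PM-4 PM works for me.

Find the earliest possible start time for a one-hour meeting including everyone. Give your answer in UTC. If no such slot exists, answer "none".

10:20

Finn in UTC: 10:10-15:45, 17:00-18:25 (add 5h to convert from UTC-5).
Chen in UTC: 10:20-13:45, 15:15-18:25 (add 4h to convert from UTC-4).
Arjun in UTC: 09:25-15:05, 16:05-19:00 (add 3h to convert from UTC-3).
Finn ∩ Chen: 10:20-13:45, 15:15-15:45, 17:00-18:25.
Finn ∩ Chen ∩ Arjun: 10:20-13:45, 17:00-18:25.
So the common availability across everyone is 10:20-13:45, 17:00-18:25.
The first common window of at least 60 minutes is 10:20-13:45, so the earliest start is 10:20.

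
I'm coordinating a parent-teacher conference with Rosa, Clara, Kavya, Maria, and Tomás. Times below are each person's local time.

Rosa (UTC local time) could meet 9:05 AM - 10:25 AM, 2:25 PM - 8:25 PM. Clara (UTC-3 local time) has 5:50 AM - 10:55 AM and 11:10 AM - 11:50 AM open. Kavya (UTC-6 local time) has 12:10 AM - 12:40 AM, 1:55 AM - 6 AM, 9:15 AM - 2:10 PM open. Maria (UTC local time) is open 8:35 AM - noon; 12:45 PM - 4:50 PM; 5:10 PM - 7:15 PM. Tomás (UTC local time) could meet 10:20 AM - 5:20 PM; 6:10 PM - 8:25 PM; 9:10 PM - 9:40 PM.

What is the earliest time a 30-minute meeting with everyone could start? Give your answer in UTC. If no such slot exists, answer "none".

none

Rosa in UTC: 09:05-10:25, 14:25-20:25.
Clara in UTC: 08:50-13:55, 14:10-14:50 (add 3h to convert from UTC-3).
Kavya in UTC: 06:10-06:40, 07:55-12:00, 15:15-20:10 (add 6h to convert from UTC-6).
Maria in UTC: 08:35-12:00, 12:45-16:50, 17:10-19:15.
Tomás in UTC: 10:20-17:20, 18:10-20:25, 21:10-21:40.
Rosa ∩ Clara: 09:05-10:25, 14:25-14:50.
Rosa ∩ Clara ∩ Kavya: 09:05-10:25.
Rosa ∩ Clara ∩ Kavya ∩ Maria: 09:05-10:25.
Rosa ∩ Clara ∩ Kavya ∩ Maria ∩ Tomás: 10:20-10:25.
No common window is at least 30 minutes long.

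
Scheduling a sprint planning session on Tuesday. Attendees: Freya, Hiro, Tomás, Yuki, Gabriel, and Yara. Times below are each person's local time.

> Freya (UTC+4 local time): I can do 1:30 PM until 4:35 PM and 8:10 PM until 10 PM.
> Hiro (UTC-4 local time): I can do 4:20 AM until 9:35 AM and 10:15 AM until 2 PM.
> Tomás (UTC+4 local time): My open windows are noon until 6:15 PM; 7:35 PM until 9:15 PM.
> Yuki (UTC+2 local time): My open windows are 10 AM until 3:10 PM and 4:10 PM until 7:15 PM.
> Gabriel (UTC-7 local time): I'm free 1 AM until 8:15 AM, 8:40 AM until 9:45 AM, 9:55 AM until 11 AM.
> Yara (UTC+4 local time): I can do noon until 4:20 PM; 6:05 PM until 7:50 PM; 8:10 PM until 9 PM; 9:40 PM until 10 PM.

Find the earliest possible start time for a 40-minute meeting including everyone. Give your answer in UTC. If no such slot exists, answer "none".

Freya in UTC: 09:30-12:35, 16:10-18:00 (subtract 4h to convert from UTC+4).
Hiro in UTC: 08:20-13:35, 14:15-18:00 (add 4h to convert from UTC-4).
Tomás in UTC: 08:00-14:15, 15:35-17:15 (subtract 4h to convert from UTC+4).
Yuki in UTC: 08:00-13:10, 14:10-17:15 (subtract 2h to convert from UTC+2).
Gabriel in UTC: 08:00-15:15, 15:40-16:45, 16:55-18:00 (add 7h to convert from UTC-7).
Yara in UTC: 08:00-12:20, 14:05-15:50, 16:10-17:00, 17:40-18:00 (subtract 4h to convert from UTC+4).
Freya ∩ Hiro: 09:30-12:35, 16:10-18:00.
Freya ∩ Hiro ∩ Tomás: 09:30-12:35, 16:10-17:15.
Freya ∩ Hiro ∩ Tomás ∩ Yuki: 09:30-12:35, 16:10-17:15.
Freya ∩ Hiro ∩ Tomás ∩ Yuki ∩ Gabriel: 09:30-12:35, 16:10-16:45, 16:55-17:15.
Freya ∩ Hiro ∩ Tomás ∩ Yuki ∩ Gabriel ∩ Yara: 09:30-12:20, 16:10-16:45, 16:55-17:00.
The first common window of at least 40 minutes is 09:30-12:20, so the earliest start is 09:30.

09:30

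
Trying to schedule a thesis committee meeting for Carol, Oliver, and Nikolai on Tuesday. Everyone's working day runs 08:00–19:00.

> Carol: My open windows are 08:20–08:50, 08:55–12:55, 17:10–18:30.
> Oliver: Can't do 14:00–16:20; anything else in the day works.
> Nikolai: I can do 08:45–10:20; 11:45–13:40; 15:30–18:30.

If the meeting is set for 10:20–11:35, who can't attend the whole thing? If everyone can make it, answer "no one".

Nikolai

Carol free: 08:20-08:50, 08:55-12:55, 17:10-18:30.
Oliver free: 08:00-14:00, 16:20-19:00 (invert busy blocks within the working day).
Nikolai free: 08:45-10:20, 11:45-13:40, 15:30-18:30.
Carol: free for 10:20-11:35. Oliver: free for 10:20-11:35. Nikolai: not fully free for 10:20-11:35.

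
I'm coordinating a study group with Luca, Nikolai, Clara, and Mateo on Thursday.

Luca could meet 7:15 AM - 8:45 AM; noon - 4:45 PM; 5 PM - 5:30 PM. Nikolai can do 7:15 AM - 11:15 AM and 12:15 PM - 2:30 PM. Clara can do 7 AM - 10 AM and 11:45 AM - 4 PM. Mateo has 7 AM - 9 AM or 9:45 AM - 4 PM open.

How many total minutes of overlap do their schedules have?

Luca ∩ Nikolai: 07:15-08:45, 12:15-14:30.
Luca ∩ Nikolai ∩ Clara: 07:15-08:45, 12:15-14:30.
Luca ∩ Nikolai ∩ Clara ∩ Mateo: 07:15-08:45, 12:15-14:30.
Summing the common windows: 90 + 135 = 225 minutes.

225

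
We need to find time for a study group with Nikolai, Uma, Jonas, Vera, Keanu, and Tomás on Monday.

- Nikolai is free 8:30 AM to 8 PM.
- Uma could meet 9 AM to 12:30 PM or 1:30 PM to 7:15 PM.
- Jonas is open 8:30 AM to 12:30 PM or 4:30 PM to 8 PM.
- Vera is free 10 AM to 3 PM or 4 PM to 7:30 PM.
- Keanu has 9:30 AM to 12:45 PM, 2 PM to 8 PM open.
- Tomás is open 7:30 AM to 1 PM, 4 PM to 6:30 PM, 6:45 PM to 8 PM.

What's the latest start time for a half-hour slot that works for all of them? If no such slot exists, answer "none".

18:45

Nikolai ∩ Uma: 09:00-12:30, 13:30-19:15.
Nikolai ∩ Uma ∩ Jonas: 09:00-12:30, 16:30-19:15.
Nikolai ∩ Uma ∩ Jonas ∩ Vera: 10:00-12:30, 16:30-19:15.
Nikolai ∩ Uma ∩ Jonas ∩ Vera ∩ Keanu: 10:00-12:30, 16:30-19:15.
Nikolai ∩ Uma ∩ Jonas ∩ Vera ∩ Keanu ∩ Tomás: 10:00-12:30, 16:30-18:30, 18:45-19:15.
So the common availability across everyone is 10:00-12:30, 16:30-18:30, 18:45-19:15.
The last common window of at least 30 minutes is 18:45-19:15; a 30-minute meeting can start as late as 18:45 and still end by 19:15.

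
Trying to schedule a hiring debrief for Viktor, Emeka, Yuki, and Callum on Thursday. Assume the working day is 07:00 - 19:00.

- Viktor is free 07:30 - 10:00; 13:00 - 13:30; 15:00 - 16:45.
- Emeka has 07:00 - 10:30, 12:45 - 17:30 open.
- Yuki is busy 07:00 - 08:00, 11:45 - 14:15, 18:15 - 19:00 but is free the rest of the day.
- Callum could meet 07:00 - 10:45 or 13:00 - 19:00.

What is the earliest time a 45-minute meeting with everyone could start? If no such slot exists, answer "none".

Viktor free: 07:30-10:00, 13:00-13:30, 15:00-16:45.
Emeka free: 07:00-10:30, 12:45-17:30.
Yuki free: 08:00-11:45, 14:15-18:15 (invert busy blocks within the working day).
Callum free: 07:00-10:45, 13:00-19:00.
Viktor ∩ Emeka: 07:30-10:00, 13:00-13:30, 15:00-16:45.
Viktor ∩ Emeka ∩ Yuki: 08:00-10:00, 15:00-16:45.
Viktor ∩ Emeka ∩ Yuki ∩ Callum: 08:00-10:00, 15:00-16:45.
Those are the intersection windows.
The first common window of at least 45 minutes is 08:00-10:00, so the earliest start is 08:00.

08:00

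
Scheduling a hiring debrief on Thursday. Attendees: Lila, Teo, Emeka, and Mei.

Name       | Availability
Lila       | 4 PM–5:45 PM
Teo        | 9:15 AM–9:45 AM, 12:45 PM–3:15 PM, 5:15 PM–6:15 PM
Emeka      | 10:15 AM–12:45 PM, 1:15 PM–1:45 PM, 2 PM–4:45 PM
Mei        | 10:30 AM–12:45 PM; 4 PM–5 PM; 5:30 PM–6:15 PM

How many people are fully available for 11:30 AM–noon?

2

Emeka and Mei can make the full 11:30-12:00 slot — that's 2.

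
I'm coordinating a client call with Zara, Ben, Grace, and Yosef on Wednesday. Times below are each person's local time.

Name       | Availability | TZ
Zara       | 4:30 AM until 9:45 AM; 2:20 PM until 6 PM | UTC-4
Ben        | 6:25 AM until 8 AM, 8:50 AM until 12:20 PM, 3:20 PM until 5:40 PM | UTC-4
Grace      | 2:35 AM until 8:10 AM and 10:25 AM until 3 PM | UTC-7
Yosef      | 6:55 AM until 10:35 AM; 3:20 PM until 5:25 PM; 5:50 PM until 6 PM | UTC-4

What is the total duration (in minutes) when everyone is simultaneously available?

Zara in UTC: 08:30-13:45, 18:20-22:00 (add 4h to convert from UTC-4).
Ben in UTC: 10:25-12:00, 12:50-16:20, 19:20-21:40 (add 4h to convert from UTC-4).
Grace in UTC: 09:35-15:10, 17:25-22:00 (add 7h to convert from UTC-7).
Yosef in UTC: 10:55-14:35, 19:20-21:25, 21:50-22:00 (add 4h to convert from UTC-4).
Zara ∩ Ben: 10:25-12:00, 12:50-13:45, 19:20-21:40.
Zara ∩ Ben ∩ Grace: 10:25-12:00, 12:50-13:45, 19:20-21:40.
Zara ∩ Ben ∩ Grace ∩ Yosef: 10:55-12:00, 12:50-13:45, 19:20-21:25.
So the common availability across everyone is 10:55-12:00, 12:50-13:45, 19:20-21:25.
Summing the common windows: 65 + 55 + 125 = 245 minutes.

245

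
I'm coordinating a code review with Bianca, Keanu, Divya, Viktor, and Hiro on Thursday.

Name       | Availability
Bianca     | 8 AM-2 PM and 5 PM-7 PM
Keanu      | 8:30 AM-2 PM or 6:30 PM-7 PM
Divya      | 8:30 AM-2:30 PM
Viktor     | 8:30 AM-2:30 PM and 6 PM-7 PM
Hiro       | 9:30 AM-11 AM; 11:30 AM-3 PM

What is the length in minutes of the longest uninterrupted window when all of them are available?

150

Bianca ∩ Keanu: 08:30-14:00, 18:30-19:00.
Bianca ∩ Keanu ∩ Divya: 08:30-14:00.
Bianca ∩ Keanu ∩ Divya ∩ Viktor: 08:30-14:00.
Bianca ∩ Keanu ∩ Divya ∩ Viktor ∩ Hiro: 09:30-11:00, 11:30-14:00.
Those are the intersection windows.
The longest is 11:30-14:00 at 150 minutes.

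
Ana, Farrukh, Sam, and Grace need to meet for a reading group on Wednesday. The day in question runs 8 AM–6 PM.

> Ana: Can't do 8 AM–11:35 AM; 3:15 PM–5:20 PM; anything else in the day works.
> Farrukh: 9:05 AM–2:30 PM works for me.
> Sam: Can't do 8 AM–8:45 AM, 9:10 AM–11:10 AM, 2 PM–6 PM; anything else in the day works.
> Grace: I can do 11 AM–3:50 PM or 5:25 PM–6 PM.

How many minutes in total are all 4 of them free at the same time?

145

Ana free: 11:35-15:15, 17:20-18:00 (invert busy blocks within the working day).
Farrukh free: 09:05-14:30.
Sam free: 08:45-09:10, 11:10-14:00 (invert busy blocks within the working day).
Grace free: 11:00-15:50, 17:25-18:00.
Ana ∩ Farrukh: 11:35-14:30.
Ana ∩ Farrukh ∩ Sam: 11:35-14:00.
Ana ∩ Farrukh ∩ Sam ∩ Grace: 11:35-14:00.
Those are the intersection windows.
That's a single block of 145 minutes.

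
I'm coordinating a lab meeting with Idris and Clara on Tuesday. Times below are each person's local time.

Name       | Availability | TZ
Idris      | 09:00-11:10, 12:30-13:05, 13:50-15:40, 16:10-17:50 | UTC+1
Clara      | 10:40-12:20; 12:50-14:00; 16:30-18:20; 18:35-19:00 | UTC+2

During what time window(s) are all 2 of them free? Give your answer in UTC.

Idris in UTC: 08:00-10:10, 11:30-12:05, 12:50-14:40, 15:10-16:50 (subtract 1h to convert from UTC+1).
Clara in UTC: 08:40-10:20, 10:50-12:00, 14:30-16:20, 16:35-17:00 (subtract 2h to convert from UTC+2).
Idris ∩ Clara: 08:40-10:10, 11:30-12:00, 14:30-14:40, 15:10-16:20, 16:35-16:50.
Those are the intersection windows.

08:40-10:10, 11:30-12:00, 14:30-14:40, 15:10-16:20, 16:35-16:50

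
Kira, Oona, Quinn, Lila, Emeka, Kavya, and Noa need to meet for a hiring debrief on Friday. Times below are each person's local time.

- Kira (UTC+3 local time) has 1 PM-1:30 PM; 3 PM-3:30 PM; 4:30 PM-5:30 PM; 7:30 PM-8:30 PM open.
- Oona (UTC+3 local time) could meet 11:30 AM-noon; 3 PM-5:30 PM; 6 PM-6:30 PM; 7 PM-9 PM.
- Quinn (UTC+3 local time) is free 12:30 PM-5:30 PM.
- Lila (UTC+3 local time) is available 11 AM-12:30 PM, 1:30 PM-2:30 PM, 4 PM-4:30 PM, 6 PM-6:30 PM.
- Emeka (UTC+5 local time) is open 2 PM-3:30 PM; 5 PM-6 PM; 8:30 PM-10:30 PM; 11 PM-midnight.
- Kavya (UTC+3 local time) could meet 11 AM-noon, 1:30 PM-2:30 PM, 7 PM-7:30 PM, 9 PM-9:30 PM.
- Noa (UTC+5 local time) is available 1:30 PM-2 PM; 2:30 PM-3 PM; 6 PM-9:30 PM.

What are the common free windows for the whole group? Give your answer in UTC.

none

Kira in UTC: 10:00-10:30, 12:00-12:30, 13:30-14:30, 16:30-17:30 (subtract 3h to convert from UTC+3).
Oona in UTC: 08:30-09:00, 12:00-14:30, 15:00-15:30, 16:00-18:00 (subtract 3h to convert from UTC+3).
Quinn in UTC: 09:30-14:30 (subtract 3h to convert from UTC+3).
Lila in UTC: 08:00-09:30, 10:30-11:30, 13:00-13:30, 15:00-15:30 (subtract 3h to convert from UTC+3).
Emeka in UTC: 09:00-10:30, 12:00-13:00, 15:30-17:30, 18:00-19:00 (subtract 5h to convert from UTC+5).
Kavya in UTC: 08:00-09:00, 10:30-11:30, 16:00-16:30, 18:00-18:30 (subtract 3h to convert from UTC+3).
Noa in UTC: 08:30-09:00, 09:30-10:00, 13:00-16:30 (subtract 5h to convert from UTC+5).
Kira ∩ Oona: 12:00-12:30, 13:30-14:30, 16:30-17:30.
Kira ∩ Oona ∩ Quinn: 12:00-12:30, 13:30-14:30.
Kira ∩ Oona ∩ Quinn ∩ Lila: ∅.
Kira ∩ Oona ∩ Quinn ∩ Lila ∩ Emeka: ∅.
Kira ∩ Oona ∩ Quinn ∩ Lila ∩ Emeka ∩ Kavya: ∅.
Kira ∩ Oona ∩ Quinn ∩ Lila ∩ Emeka ∩ Kavya ∩ Noa: ∅.
There is no time when everyone is free.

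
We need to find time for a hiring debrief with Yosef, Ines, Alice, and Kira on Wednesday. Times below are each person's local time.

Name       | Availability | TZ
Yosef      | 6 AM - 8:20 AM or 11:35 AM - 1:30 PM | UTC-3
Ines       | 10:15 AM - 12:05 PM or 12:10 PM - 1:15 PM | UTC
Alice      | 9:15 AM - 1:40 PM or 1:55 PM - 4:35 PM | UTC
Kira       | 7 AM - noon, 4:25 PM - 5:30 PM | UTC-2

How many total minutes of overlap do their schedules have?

65

Yosef in UTC: 09:00-11:20, 14:35-16:30 (add 3h to convert from UTC-3).
Ines in UTC: 10:15-12:05, 12:10-13:15.
Alice in UTC: 09:15-13:40, 13:55-16:35.
Kira in UTC: 09:00-14:00, 18:25-19:30 (add 2h to convert from UTC-2).
Yosef ∩ Ines: 10:15-11:20.
Yosef ∩ Ines ∩ Alice: 10:15-11:20.
Yosef ∩ Ines ∩ Alice ∩ Kira: 10:15-11:20.
That's a single block of 65 minutes.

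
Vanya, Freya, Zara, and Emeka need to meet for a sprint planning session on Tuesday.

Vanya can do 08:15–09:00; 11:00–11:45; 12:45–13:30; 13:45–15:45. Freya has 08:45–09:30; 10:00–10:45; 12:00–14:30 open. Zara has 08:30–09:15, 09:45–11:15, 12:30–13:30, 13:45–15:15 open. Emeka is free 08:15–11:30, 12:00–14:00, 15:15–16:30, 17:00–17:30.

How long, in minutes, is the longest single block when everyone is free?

45

Vanya ∩ Freya: 08:45-09:00, 12:45-13:30, 13:45-14:30.
Vanya ∩ Freya ∩ Zara: 08:45-09:00, 12:45-13:30, 13:45-14:30.
Vanya ∩ Freya ∩ Zara ∩ Emeka: 08:45-09:00, 12:45-13:30, 13:45-14:00.
Those are the intersection windows.
The longest is 12:45-13:30 at 45 minutes.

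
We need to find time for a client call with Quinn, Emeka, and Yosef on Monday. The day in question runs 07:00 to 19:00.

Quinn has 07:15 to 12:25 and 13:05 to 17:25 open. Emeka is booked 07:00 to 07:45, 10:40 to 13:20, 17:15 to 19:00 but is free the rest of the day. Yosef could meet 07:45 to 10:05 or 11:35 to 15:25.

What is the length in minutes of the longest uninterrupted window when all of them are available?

140

Quinn free: 07:15-12:25, 13:05-17:25.
Emeka free: 07:45-10:40, 13:20-17:15 (invert busy blocks within the working day).
Yosef free: 07:45-10:05, 11:35-15:25.
Quinn ∩ Emeka: 07:45-10:40, 13:20-17:15.
Quinn ∩ Emeka ∩ Yosef: 07:45-10:05, 13:20-15:25.
The longest is 07:45-10:05 at 140 minutes.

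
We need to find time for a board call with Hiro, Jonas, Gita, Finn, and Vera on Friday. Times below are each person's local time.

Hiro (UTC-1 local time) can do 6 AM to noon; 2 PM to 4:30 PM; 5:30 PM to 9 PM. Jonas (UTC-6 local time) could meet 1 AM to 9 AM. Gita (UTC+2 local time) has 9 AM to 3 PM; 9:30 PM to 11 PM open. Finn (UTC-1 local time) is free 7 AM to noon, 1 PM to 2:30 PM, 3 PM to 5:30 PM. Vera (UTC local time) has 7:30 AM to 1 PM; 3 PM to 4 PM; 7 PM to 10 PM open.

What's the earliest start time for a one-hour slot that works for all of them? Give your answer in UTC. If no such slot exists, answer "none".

Hiro in UTC: 07:00-13:00, 15:00-17:30, 18:30-22:00 (add 1h to convert from UTC-1).
Jonas in UTC: 07:00-15:00 (add 6h to convert from UTC-6).
Gita in UTC: 07:00-13:00, 19:30-21:00 (subtract 2h to convert from UTC+2).
Finn in UTC: 08:00-13:00, 14:00-15:30, 16:00-18:30 (add 1h to convert from UTC-1).
Vera in UTC: 07:30-13:00, 15:00-16:00, 19:00-22:00.
Hiro ∩ Jonas: 07:00-13:00.
Hiro ∩ Jonas ∩ Gita: 07:00-13:00.
Hiro ∩ Jonas ∩ Gita ∩ Finn: 08:00-13:00.
Hiro ∩ Jonas ∩ Gita ∩ Finn ∩ Vera: 08:00-13:00.
The first common window of at least 60 minutes is 08:00-13:00, so the earliest start is 08:00.

08:00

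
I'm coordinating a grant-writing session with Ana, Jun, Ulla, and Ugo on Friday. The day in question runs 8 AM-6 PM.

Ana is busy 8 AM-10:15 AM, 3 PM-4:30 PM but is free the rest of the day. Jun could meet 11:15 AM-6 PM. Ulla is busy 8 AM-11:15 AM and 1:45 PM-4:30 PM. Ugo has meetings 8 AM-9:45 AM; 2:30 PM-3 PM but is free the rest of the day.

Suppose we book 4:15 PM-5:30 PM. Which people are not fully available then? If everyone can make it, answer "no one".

Ana, Ulla

Ana free: 10:15-15:00, 16:30-18:00 (invert busy blocks within the working day).
Jun free: 11:15-18:00.
Ulla free: 11:15-13:45, 16:30-18:00 (invert busy blocks within the working day).
Ugo free: 09:45-14:30, 15:00-18:00 (invert busy blocks within the working day).
Ana: not fully free for 16:15-17:30. Jun: free for 16:15-17:30. Ulla: not fully free for 16:15-17:30. Ugo: free for 16:15-17:30.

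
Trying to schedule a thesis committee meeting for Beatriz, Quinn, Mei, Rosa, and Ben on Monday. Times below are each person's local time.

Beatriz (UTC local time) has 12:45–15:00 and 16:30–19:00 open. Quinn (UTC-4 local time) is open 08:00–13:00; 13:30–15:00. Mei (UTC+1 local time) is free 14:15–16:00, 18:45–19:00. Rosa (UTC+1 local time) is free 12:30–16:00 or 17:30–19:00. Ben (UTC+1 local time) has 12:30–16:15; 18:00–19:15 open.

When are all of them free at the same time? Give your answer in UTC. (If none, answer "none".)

13:15-15:00, 17:45-18:00

Beatriz in UTC: 12:45-15:00, 16:30-19:00.
Quinn in UTC: 12:00-17:00, 17:30-19:00 (add 4h to convert from UTC-4).
Mei in UTC: 13:15-15:00, 17:45-18:00 (subtract 1h to convert from UTC+1).
Rosa in UTC: 11:30-15:00, 16:30-18:00 (subtract 1h to convert from UTC+1).
Ben in UTC: 11:30-15:15, 17:00-18:15 (subtract 1h to convert from UTC+1).
Beatriz ∩ Quinn: 12:45-15:00, 16:30-17:00, 17:30-19:00.
Beatriz ∩ Quinn ∩ Mei: 13:15-15:00, 17:45-18:00.
Beatriz ∩ Quinn ∩ Mei ∩ Rosa: 13:15-15:00, 17:45-18:00.
Beatriz ∩ Quinn ∩ Mei ∩ Rosa ∩ Ben: 13:15-15:00, 17:45-18:00.
So the common availability across everyone is 13:15-15:00, 17:45-18:00.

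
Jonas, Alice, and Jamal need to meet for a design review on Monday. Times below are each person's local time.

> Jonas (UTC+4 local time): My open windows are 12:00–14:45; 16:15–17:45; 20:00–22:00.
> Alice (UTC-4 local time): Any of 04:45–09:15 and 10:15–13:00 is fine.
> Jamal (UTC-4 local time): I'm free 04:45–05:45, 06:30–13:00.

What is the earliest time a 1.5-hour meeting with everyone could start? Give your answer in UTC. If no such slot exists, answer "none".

Jonas in UTC: 08:00-10:45, 12:15-13:45, 16:00-18:00 (subtract 4h to convert from UTC+4).
Alice in UTC: 08:45-13:15, 14:15-17:00 (add 4h to convert from UTC-4).
Jamal in UTC: 08:45-09:45, 10:30-17:00 (add 4h to convert from UTC-4).
Jonas ∩ Alice: 08:45-10:45, 12:15-13:15, 16:00-17:00.
Jonas ∩ Alice ∩ Jamal: 08:45-09:45, 10:30-10:45, 12:15-13:15, 16:00-17:00.
No common window is at least 90 minutes long.

none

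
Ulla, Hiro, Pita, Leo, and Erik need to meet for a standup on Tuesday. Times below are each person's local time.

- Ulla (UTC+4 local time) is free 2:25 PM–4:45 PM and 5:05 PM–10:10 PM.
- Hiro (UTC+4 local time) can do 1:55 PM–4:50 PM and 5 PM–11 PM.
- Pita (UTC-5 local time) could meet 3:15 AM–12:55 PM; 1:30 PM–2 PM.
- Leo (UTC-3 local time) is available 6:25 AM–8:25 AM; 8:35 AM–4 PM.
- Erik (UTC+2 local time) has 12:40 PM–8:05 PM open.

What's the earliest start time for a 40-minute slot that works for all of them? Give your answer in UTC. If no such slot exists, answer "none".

10:40

Ulla in UTC: 10:25-12:45, 13:05-18:10 (subtract 4h to convert from UTC+4).
Hiro in UTC: 09:55-12:50, 13:00-19:00 (subtract 4h to convert from UTC+4).
Pita in UTC: 08:15-17:55, 18:30-19:00 (add 5h to convert from UTC-5).
Leo in UTC: 09:25-11:25, 11:35-19:00 (add 3h to convert from UTC-3).
Erik in UTC: 10:40-18:05 (subtract 2h to convert from UTC+2).
Ulla ∩ Hiro: 10:25-12:45, 13:05-18:10.
Ulla ∩ Hiro ∩ Pita: 10:25-12:45, 13:05-17:55.
Ulla ∩ Hiro ∩ Pita ∩ Leo: 10:25-11:25, 11:35-12:45, 13:05-17:55.
Ulla ∩ Hiro ∩ Pita ∩ Leo ∩ Erik: 10:40-11:25, 11:35-12:45, 13:05-17:55.
The first common window of at least 40 minutes is 10:40-11:25, so the earliest start is 10:40.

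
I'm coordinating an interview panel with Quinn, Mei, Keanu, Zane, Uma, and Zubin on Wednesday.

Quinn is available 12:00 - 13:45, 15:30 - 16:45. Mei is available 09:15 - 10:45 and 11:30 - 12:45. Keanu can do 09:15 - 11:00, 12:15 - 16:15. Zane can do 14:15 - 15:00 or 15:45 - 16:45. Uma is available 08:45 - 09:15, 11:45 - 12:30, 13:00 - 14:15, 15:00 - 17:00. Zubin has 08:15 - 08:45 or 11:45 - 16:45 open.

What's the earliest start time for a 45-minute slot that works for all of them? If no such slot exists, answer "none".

Quinn ∩ Mei: 12:00-12:45.
Quinn ∩ Mei ∩ Keanu: 12:15-12:45.
Quinn ∩ Mei ∩ Keanu ∩ Zane: ∅.
Quinn ∩ Mei ∩ Keanu ∩ Zane ∩ Uma: ∅.
Quinn ∩ Mei ∩ Keanu ∩ Zane ∩ Uma ∩ Zubin: ∅.
There is no time when everyone is free.
No common window is at least 45 minutes long.

none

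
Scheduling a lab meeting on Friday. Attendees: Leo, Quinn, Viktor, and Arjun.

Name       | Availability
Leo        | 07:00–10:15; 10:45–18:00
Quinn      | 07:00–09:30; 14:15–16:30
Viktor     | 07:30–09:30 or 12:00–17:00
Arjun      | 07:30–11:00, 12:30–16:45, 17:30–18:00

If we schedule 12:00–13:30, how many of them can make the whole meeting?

Leo and Viktor can make the full 12:00-13:30 slot — that's 2.

2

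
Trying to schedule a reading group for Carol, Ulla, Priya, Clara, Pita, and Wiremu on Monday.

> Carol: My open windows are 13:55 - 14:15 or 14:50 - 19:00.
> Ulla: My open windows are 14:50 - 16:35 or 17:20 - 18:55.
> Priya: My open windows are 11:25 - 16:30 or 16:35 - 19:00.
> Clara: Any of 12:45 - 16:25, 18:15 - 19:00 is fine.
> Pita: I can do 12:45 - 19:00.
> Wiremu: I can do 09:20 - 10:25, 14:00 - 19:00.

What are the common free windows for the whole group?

Carol ∩ Ulla: 14:50-16:35, 17:20-18:55.
Carol ∩ Ulla ∩ Priya: 14:50-16:30, 17:20-18:55.
Carol ∩ Ulla ∩ Priya ∩ Clara: 14:50-16:25, 18:15-18:55.
Carol ∩ Ulla ∩ Priya ∩ Clara ∩ Pita: 14:50-16:25, 18:15-18:55.
Carol ∩ Ulla ∩ Priya ∩ Clara ∩ Pita ∩ Wiremu: 14:50-16:25, 18:15-18:55.

14:50-16:25, 18:15-18:55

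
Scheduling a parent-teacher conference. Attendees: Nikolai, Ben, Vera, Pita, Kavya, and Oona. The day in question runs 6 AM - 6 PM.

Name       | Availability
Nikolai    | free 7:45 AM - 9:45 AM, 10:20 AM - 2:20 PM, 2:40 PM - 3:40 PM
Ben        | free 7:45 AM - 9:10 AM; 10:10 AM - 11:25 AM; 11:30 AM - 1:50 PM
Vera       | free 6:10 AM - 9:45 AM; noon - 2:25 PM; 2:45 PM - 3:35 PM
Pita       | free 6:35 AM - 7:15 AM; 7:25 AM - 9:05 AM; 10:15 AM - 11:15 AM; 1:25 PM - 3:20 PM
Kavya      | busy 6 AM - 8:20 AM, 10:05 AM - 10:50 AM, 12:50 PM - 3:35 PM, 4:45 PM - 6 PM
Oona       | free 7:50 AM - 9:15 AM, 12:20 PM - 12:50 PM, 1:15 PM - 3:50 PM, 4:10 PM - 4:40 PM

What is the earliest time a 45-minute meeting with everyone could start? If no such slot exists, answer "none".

08:20

Nikolai free: 07:45-09:45, 10:20-14:20, 14:40-15:40.
Ben free: 07:45-09:10, 10:10-11:25, 11:30-13:50.
Vera free: 06:10-09:45, 12:00-14:25, 14:45-15:35.
Pita free: 06:35-07:15, 07:25-09:05, 10:15-11:15, 13:25-15:20.
Kavya free: 08:20-10:05, 10:50-12:50, 15:35-16:45 (invert busy blocks within the working day).
Oona free: 07:50-09:15, 12:20-12:50, 13:15-15:50, 16:10-16:40.
Nikolai ∩ Ben: 07:45-09:10, 10:20-11:25, 11:30-13:50.
Nikolai ∩ Ben ∩ Vera: 07:45-09:10, 12:00-13:50.
Nikolai ∩ Ben ∩ Vera ∩ Pita: 07:45-09:05, 13:25-13:50.
Nikolai ∩ Ben ∩ Vera ∩ Pita ∩ Kavya: 08:20-09:05.
Nikolai ∩ Ben ∩ Vera ∩ Pita ∩ Kavya ∩ Oona: 08:20-09:05.
The first common window of at least 45 minutes is 08:20-09:05, so the earliest start is 08:20.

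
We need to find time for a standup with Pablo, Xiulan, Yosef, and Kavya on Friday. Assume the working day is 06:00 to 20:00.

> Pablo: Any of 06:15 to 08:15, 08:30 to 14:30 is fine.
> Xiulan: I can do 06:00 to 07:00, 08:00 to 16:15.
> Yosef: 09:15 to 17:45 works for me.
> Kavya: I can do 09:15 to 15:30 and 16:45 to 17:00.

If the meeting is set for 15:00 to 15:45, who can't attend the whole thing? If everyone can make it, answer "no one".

Pablo: not fully free for 15:00-15:45. Xiulan: free for 15:00-15:45. Yosef: free for 15:00-15:45. Kavya: not fully free for 15:00-15:45.

Kavya, Pablo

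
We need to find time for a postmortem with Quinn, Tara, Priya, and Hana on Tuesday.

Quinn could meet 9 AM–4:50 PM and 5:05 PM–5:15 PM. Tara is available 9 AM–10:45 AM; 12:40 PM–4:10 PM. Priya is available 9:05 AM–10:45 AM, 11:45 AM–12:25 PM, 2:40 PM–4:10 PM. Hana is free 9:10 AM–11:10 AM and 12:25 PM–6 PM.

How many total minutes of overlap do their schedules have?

Quinn ∩ Tara: 09:00-10:45, 12:40-16:10.
Quinn ∩ Tara ∩ Priya: 09:05-10:45, 14:40-16:10.
Quinn ∩ Tara ∩ Priya ∩ Hana: 09:10-10:45, 14:40-16:10.
Those are the intersection windows.
Summing the common windows: 95 + 90 = 185 minutes.

185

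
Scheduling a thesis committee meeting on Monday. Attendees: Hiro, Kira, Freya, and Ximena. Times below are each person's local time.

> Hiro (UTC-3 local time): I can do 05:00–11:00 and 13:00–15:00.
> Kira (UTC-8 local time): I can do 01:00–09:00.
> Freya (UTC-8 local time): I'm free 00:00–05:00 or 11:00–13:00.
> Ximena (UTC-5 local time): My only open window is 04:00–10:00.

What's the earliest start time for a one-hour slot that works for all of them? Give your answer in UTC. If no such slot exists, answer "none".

09:00

Hiro in UTC: 08:00-14:00, 16:00-18:00 (add 3h to convert from UTC-3).
Kira in UTC: 09:00-17:00 (add 8h to convert from UTC-8).
Freya in UTC: 08:00-13:00, 19:00-21:00 (add 8h to convert from UTC-8).
Ximena in UTC: 09:00-15:00 (add 5h to convert from UTC-5).
Hiro ∩ Kira: 09:00-14:00, 16:00-17:00.
Hiro ∩ Kira ∩ Freya: 09:00-13:00.
Hiro ∩ Kira ∩ Freya ∩ Ximena: 09:00-13:00.
The first common window of at least 60 minutes is 09:00-13:00, so the earliest start is 09:00.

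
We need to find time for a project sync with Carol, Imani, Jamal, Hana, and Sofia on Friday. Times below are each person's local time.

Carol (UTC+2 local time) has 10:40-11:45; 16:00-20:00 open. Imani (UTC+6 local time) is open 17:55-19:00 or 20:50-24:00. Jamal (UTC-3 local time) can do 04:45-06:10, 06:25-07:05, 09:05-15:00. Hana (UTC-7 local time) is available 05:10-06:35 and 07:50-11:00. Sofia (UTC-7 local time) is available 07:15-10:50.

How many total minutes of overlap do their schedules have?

Carol in UTC: 08:40-09:45, 14:00-18:00 (subtract 2h to convert from UTC+2).
Imani in UTC: 11:55-13:00, 14:50-18:00 (subtract 6h to convert from UTC+6).
Jamal in UTC: 07:45-09:10, 09:25-10:05, 12:05-18:00 (add 3h to convert from UTC-3).
Hana in UTC: 12:10-13:35, 14:50-18:00 (add 7h to convert from UTC-7).
Sofia in UTC: 14:15-17:50 (add 7h to convert from UTC-7).
Carol ∩ Imani: 14:50-18:00.
Carol ∩ Imani ∩ Jamal: 14:50-18:00.
Carol ∩ Imani ∩ Jamal ∩ Hana: 14:50-18:00.
Carol ∩ Imani ∩ Jamal ∩ Hana ∩ Sofia: 14:50-17:50.
Those are the intersection windows.
That's a single block of 180 minutes.

180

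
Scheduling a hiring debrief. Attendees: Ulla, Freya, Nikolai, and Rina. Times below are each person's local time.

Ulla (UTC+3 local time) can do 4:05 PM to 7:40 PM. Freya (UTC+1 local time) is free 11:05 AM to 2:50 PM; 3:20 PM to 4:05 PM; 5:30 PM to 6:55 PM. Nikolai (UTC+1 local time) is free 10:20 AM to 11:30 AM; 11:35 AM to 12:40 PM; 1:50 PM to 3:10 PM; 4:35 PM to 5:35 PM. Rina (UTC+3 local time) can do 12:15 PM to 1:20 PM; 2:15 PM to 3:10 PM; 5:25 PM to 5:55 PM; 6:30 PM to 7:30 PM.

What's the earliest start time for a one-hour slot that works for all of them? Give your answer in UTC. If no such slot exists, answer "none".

Ulla in UTC: 13:05-16:40 (subtract 3h to convert from UTC+3).
Freya in UTC: 10:05-13:50, 14:20-15:05, 16:30-17:55 (subtract 1h to convert from UTC+1).
Nikolai in UTC: 09:20-10:30, 10:35-11:40, 12:50-14:10, 15:35-16:35 (subtract 1h to convert from UTC+1).
Rina in UTC: 09:15-10:20, 11:15-12:10, 14:25-14:55, 15:30-16:30 (subtract 3h to convert from UTC+3).
Ulla ∩ Freya: 13:05-13:50, 14:20-15:05, 16:30-16:40.
Ulla ∩ Freya ∩ Nikolai: 13:05-13:50, 16:30-16:35.
Ulla ∩ Freya ∩ Nikolai ∩ Rina: ∅.
There is no time when everyone is free.
No common window is at least 60 minutes long.

none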